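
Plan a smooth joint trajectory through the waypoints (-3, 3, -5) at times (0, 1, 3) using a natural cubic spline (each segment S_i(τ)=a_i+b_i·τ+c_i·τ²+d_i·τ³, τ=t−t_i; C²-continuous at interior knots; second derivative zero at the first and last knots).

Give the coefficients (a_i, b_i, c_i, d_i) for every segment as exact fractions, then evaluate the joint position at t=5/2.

Δ: Δ0=6, Δ1=-4
row 1: diag=6, rhs=-60; c'=1/3, d'=-10
back: M1=-10
M: M0=0, M1=-10, M2=0
seg 0: a=-3, c=M0/2=0, d=(M1−M0)/(6·1)=-5/3, b=Δ0−h0·(2M0+M1)/6=23/3
seg 1: a=3, c=M1/2=-5, d=(M2−M1)/(6·2)=5/6, b=Δ1−h1·(2M1+M2)/6=8/3
t_q=5/2 → seg 1, τ=3/2; S=3+8/3·τ+-5·τ²+5/6·τ³=-23/16

  seg 0: a=-3 b=23/3 c=0 d=-5/3
  seg 1: a=3 b=8/3 c=-5 d=5/6
S(5/2) = -23/16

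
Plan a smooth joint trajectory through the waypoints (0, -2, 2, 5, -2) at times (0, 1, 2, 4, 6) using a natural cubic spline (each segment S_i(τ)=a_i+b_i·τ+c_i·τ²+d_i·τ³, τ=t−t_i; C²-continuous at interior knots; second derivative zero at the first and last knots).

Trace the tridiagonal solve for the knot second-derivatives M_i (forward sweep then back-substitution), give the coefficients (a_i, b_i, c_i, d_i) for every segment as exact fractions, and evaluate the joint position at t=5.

  seg 0: a=0 b=-305/84 c=0 d=137/84
  seg 1: a=-2 b=53/42 c=137/28 d=-181/84
  seg 2: a=2 b=55/12 c=-11/7 d=5/336
  seg 3: a=5 b=-32/21 c=-83/56 d=83/336
S(5) = 251/112

Δ: Δ0=-2, Δ1=4, Δ2=3/2, Δ3=-7/2
row 1: diag=4, rhs=36; c'=1/4, d'=9
row 2: denom=6−1·1/4=23/4; d'=(-15−1·9)/(23/4)=-96/23
row 3: denom=8−2·8/23=168/23; d'=(-30−2·-96/23)/(168/23)=-83/28
back: M3=-83/28
back: M2=-96/23−8/23·-83/28=-22/7
back: M1=9−1/4·-22/7=137/14
M: M0=0, M1=137/14, M2=-22/7, M3=-83/28, M4=0
seg 0: a=0, c=M0/2=0, d=(M1−M0)/(6·1)=137/84, b=Δ0−h0·(2M0+M1)/6=-305/84
seg 1: a=-2, c=M1/2=137/28, d=(M2−M1)/(6·1)=-181/84, b=Δ1−h1·(2M1+M2)/6=53/42
seg 2: a=2, c=M2/2=-11/7, d=(M3−M2)/(6·2)=5/336, b=Δ2−h2·(2M2+M3)/6=55/12
seg 3: a=5, c=M3/2=-83/56, d=(M4−M3)/(6·2)=83/336, b=Δ3−h3·(2M3+M4)/6=-32/21
t_q=5 → seg 3, τ=1; S=5+-32/21·τ+-83/56·τ²+83/336·τ³=251/112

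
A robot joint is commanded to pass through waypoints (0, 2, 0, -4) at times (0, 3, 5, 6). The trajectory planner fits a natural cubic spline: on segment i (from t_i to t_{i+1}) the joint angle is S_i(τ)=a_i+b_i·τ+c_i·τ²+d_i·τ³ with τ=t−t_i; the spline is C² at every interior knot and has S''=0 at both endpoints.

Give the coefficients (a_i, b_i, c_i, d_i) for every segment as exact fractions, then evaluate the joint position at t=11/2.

Δ: Δ0=2/3, Δ1=-1, Δ2=-4
row 1: diag=10, rhs=-10; c'=1/5, d'=-1
row 2: denom=6−2·1/5=28/5; d'=(-18−2·-1)/(28/5)=-20/7
back: M2=-20/7
back: M1=-1−1/5·-20/7=-3/7
M: M0=0, M1=-3/7, M2=-20/7, M3=0
seg 0: a=0, c=M0/2=0, d=(M1−M0)/(6·3)=-1/42, b=Δ0−h0·(2M0+M1)/6=37/42
seg 1: a=2, c=M1/2=-3/14, d=(M2−M1)/(6·2)=-17/84, b=Δ1−h1·(2M1+M2)/6=5/21
seg 2: a=0, c=M2/2=-10/7, d=(M3−M2)/(6·1)=10/21, b=Δ2−h2·(2M2+M3)/6=-64/21
t_q=11/2 → seg 2, τ=1/2; S=0+-64/21·τ+-10/7·τ²+10/21·τ³=-51/28

  seg 0: a=0 b=37/42 c=0 d=-1/42
  seg 1: a=2 b=5/21 c=-3/14 d=-17/84
  seg 2: a=0 b=-64/21 c=-10/7 d=10/21
S(11/2) = -51/28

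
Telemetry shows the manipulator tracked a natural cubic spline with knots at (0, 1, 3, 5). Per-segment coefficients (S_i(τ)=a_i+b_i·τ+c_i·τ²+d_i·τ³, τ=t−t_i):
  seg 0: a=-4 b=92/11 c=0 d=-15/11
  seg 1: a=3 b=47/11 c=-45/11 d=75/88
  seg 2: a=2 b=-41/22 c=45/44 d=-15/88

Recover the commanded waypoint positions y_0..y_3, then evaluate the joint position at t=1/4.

y_0=-4 y_1=3 y_2=2 y_3=1
S(1/4) = -1359/704

y_0 = S_0(0) = a_0 = -4
y_1 = S_1(0) = a_1 = 3
y_2 = S_2(0) = a_2 = 2
y_3 = S_2(2) = 1
t_q=1/4 is in segment 0 (τ=1/4); S_0(τ)=-1359/704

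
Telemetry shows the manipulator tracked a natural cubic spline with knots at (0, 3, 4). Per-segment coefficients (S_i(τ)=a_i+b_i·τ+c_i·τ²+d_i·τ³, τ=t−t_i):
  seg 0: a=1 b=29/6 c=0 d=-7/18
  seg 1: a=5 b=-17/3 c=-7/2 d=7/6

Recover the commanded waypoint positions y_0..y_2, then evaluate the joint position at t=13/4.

y_0 = S_0(0) = a_0 = 1
y_1 = S_1(0) = a_1 = 5
y_2 = S_1(1) = -3
t_q=13/4 is in segment 1 (τ=1/4); S_1(τ)=433/128

y_0=1 y_1=5 y_2=-3
S(13/4) = 433/128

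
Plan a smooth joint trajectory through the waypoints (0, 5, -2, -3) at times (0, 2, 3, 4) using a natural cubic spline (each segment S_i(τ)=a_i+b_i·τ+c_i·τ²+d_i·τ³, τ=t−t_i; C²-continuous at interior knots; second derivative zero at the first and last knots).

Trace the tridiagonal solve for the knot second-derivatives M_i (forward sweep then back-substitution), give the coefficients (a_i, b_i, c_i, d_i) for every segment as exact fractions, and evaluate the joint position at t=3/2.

  seg 0: a=0 b=291/46 c=0 d=-22/23
  seg 1: a=5 b=-237/46 c=-132/23 d=179/46
  seg 2: a=-2 b=-114/23 c=273/46 d=-91/46
S(3/2) = 144/23

Δ: Δ0=5/2, Δ1=-7, Δ2=-1
row 1: diag=6, rhs=-57; c'=1/6, d'=-19/2
row 2: denom=4−1·1/6=23/6; d'=(36−1·-19/2)/(23/6)=273/23
back: M2=273/23
back: M1=-19/2−1/6·273/23=-264/23
M: M0=0, M1=-264/23, M2=273/23, M3=0
seg 0: a=0, c=M0/2=0, d=(M1−M0)/(6·2)=-22/23, b=Δ0−h0·(2M0+M1)/6=291/46
seg 1: a=5, c=M1/2=-132/23, d=(M2−M1)/(6·1)=179/46, b=Δ1−h1·(2M1+M2)/6=-237/46
seg 2: a=-2, c=M2/2=273/46, d=(M3−M2)/(6·1)=-91/46, b=Δ2−h2·(2M2+M3)/6=-114/23
t_q=3/2 → seg 0, τ=3/2; S=0+291/46·τ+0·τ²+-22/23·τ³=144/23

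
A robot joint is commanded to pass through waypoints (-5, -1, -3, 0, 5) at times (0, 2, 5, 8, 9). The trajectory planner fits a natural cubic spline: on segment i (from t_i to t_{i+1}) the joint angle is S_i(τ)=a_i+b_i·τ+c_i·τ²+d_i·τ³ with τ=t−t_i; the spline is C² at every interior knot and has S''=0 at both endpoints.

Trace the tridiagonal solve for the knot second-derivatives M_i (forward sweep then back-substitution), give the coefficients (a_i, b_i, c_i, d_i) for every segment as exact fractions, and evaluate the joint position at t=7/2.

Δ: Δ0=2, Δ1=-2/3, Δ2=1, Δ3=5
row 1: diag=10, rhs=-16; c'=3/10, d'=-8/5
row 2: denom=12−3·3/10=111/10; d'=(10−3·-8/5)/(111/10)=4/3
row 3: denom=8−3·10/37=266/37; d'=(24−3·4/3)/(266/37)=370/133
back: M3=370/133
back: M2=4/3−10/37·370/133=232/399
back: M1=-8/5−3/10·232/399=-236/133
M: M0=0, M1=-236/133, M2=232/399, M3=370/133, M4=0
seg 0: a=-5, c=M0/2=0, d=(M1−M0)/(6·2)=-59/399, b=Δ0−h0·(2M0+M1)/6=1034/399
seg 1: a=-1, c=M1/2=-118/133, d=(M2−M1)/(6·3)=470/3591, b=Δ1−h1·(2M1+M2)/6=326/399
seg 2: a=-3, c=M2/2=116/399, d=(M3−M2)/(6·3)=439/3591, b=Δ2−h2·(2M2+M3)/6=-388/399
seg 3: a=0, c=M3/2=185/133, d=(M4−M3)/(6·1)=-185/399, b=Δ3−h3·(2M3+M4)/6=1625/399
t_q=7/2 → seg 1, τ=3/2; S=-1+326/399·τ+-118/133·τ²+470/3591·τ³=-101/76

  seg 0: a=-5 b=1034/399 c=0 d=-59/399
  seg 1: a=-1 b=326/399 c=-118/133 d=470/3591
  seg 2: a=-3 b=-388/399 c=116/399 d=439/3591
  seg 3: a=0 b=1625/399 c=185/133 d=-185/399
S(7/2) = -101/76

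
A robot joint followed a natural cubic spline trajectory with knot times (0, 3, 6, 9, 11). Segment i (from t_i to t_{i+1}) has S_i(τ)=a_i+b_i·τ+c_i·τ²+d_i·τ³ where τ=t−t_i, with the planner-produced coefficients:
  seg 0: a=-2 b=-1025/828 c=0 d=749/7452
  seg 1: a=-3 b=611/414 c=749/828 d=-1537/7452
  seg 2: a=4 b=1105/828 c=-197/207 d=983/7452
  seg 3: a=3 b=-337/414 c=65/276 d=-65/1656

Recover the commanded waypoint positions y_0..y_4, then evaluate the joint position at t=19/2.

y_0 = S_0(0) = a_0 = -2
y_1 = S_1(0) = a_1 = -3
y_2 = S_2(0) = a_2 = 4
y_3 = S_3(0) = a_3 = 3
y_4 = S_3(2) = 2
t_q=19/2 is in segment 3 (τ=1/2); S_3(τ)=11689/4416

y_0=-2 y_1=-3 y_2=4 y_3=3 y_4=2
S(19/2) = 11689/4416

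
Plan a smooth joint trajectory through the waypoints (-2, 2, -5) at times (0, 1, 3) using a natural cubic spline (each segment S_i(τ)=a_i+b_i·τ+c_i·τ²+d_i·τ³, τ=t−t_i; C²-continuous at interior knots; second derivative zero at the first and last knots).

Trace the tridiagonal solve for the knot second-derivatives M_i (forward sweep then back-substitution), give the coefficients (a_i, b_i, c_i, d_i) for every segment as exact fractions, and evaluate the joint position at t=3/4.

Δ: Δ0=4, Δ1=-7/2
row 1: diag=6, rhs=-45; c'=1/3, d'=-15/2
back: M1=-15/2
M: M0=0, M1=-15/2, M2=0
seg 0: a=-2, c=M0/2=0, d=(M1−M0)/(6·1)=-5/4, b=Δ0−h0·(2M0+M1)/6=21/4
seg 1: a=2, c=M1/2=-15/4, d=(M2−M1)/(6·2)=5/8, b=Δ1−h1·(2M1+M2)/6=3/2
t_q=3/4 → seg 0, τ=3/4; S=-2+21/4·τ+0·τ²+-5/4·τ³=361/256

  seg 0: a=-2 b=21/4 c=0 d=-5/4
  seg 1: a=2 b=3/2 c=-15/4 d=5/8
S(3/4) = 361/256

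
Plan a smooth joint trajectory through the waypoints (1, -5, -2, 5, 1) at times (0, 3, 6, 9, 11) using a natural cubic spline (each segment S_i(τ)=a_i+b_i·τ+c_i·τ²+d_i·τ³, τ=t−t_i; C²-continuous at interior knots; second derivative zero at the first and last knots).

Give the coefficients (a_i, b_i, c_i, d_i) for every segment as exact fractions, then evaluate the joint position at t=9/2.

Δ: Δ0=-2, Δ1=1, Δ2=7/3, Δ3=-2
row 1: diag=12, rhs=18; c'=1/4, d'=3/2
row 2: denom=12−3·1/4=45/4; d'=(8−3·3/2)/(45/4)=14/45
row 3: denom=10−3·4/15=46/5; d'=(-26−3·14/45)/(46/5)=-202/69
back: M3=-202/69
back: M2=14/45−4/15·-202/69=226/207
back: M1=3/2−1/4·226/207=254/207
M: M0=0, M1=254/207, M2=226/207, M3=-202/69, M4=0
seg 0: a=1, c=M0/2=0, d=(M1−M0)/(6·3)=127/1863, b=Δ0−h0·(2M0+M1)/6=-541/207
seg 1: a=-5, c=M1/2=127/207, d=(M2−M1)/(6·3)=-14/1863, b=Δ1−h1·(2M1+M2)/6=-160/207
seg 2: a=-2, c=M2/2=113/207, d=(M3−M2)/(6·3)=-416/1863, b=Δ2−h2·(2M2+M3)/6=560/207
seg 3: a=5, c=M3/2=-101/69, d=(M4−M3)/(6·2)=101/414, b=Δ3−h3·(2M3+M4)/6=-10/207
t_q=9/2 → seg 1, τ=3/2; S=-5+-160/207·τ+127/207·τ²+-14/1863·τ³=-221/46

  seg 0: a=1 b=-541/207 c=0 d=127/1863
  seg 1: a=-5 b=-160/207 c=127/207 d=-14/1863
  seg 2: a=-2 b=560/207 c=113/207 d=-416/1863
  seg 3: a=5 b=-10/207 c=-101/69 d=101/414
S(9/2) = -221/46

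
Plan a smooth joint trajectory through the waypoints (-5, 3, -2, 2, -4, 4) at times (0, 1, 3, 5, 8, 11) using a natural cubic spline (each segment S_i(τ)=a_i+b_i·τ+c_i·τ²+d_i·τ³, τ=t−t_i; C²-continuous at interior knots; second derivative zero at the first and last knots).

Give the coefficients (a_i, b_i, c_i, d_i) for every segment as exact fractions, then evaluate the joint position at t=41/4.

  seg 0: a=-5 b=46835/4596 c=0 d=-10067/4596
  seg 1: a=3 b=8317/2298 c=-10067/1532 d=16139/9192
  seg 2: a=-2 b=-1834/1149 c=1518/383 d=-1244/1149
  seg 3: a=2 b=1454/1149 c=-970/383 d=4978/10341
  seg 4: a=-4 b=-1072/1149 c=2068/1149 d=-2068/10341
S(41/4) = 4501/6128

Δ: Δ0=8, Δ1=-5/2, Δ2=2, Δ3=-2, Δ4=8/3
row 1: diag=6, rhs=-63; c'=1/3, d'=-21/2
row 2: denom=8−2·1/3=22/3; d'=(27−2·-21/2)/(22/3)=72/11
row 3: denom=10−2·3/11=104/11; d'=(-24−2·72/11)/(104/11)=-51/13
row 4: denom=12−3·33/104=1149/104; d'=(28−3·-51/13)/(1149/104)=4136/1149
back: M4=4136/1149
back: M3=-51/13−33/104·4136/1149=-1940/383
back: M2=72/11−3/11·-1940/383=3036/383
back: M1=-21/2−1/3·3036/383=-10067/766
M: M0=0, M1=-10067/766, M2=3036/383, M3=-1940/383, M4=4136/1149, M5=0
seg 0: a=-5, c=M0/2=0, d=(M1−M0)/(6·1)=-10067/4596, b=Δ0−h0·(2M0+M1)/6=46835/4596
seg 1: a=3, c=M1/2=-10067/1532, d=(M2−M1)/(6·2)=16139/9192, b=Δ1−h1·(2M1+M2)/6=8317/2298
seg 2: a=-2, c=M2/2=1518/383, d=(M3−M2)/(6·2)=-1244/1149, b=Δ2−h2·(2M2+M3)/6=-1834/1149
seg 3: a=2, c=M3/2=-970/383, d=(M4−M3)/(6·3)=4978/10341, b=Δ3−h3·(2M3+M4)/6=1454/1149
seg 4: a=-4, c=M4/2=2068/1149, d=(M5−M4)/(6·3)=-2068/10341, b=Δ4−h4·(2M4+M5)/6=-1072/1149
t_q=41/4 → seg 4, τ=9/4; S=-4+-1072/1149·τ+2068/1149·τ²+-2068/10341·τ³=4501/6128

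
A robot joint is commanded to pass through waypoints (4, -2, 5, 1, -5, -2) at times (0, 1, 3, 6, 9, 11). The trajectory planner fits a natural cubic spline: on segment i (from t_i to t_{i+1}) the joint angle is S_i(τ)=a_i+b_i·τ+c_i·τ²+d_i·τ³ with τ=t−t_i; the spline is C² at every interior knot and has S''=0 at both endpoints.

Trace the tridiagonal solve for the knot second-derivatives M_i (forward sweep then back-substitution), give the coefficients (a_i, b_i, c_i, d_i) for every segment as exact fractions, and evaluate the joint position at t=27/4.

Δ: Δ0=-6, Δ1=7/2, Δ2=-4/3, Δ3=-2, Δ4=3/2
row 1: diag=6, rhs=57; c'=1/3, d'=19/2
row 2: denom=10−2·1/3=28/3; d'=(-29−2·19/2)/(28/3)=-36/7
row 3: denom=12−3·9/28=309/28; d'=(-4−3·-36/7)/(309/28)=320/309
row 4: denom=10−3·28/103=946/103; d'=(21−3·320/309)/(946/103)=1843/946
back: M4=1843/946
back: M3=320/309−28/103·1843/946=718/1419
back: M2=-36/7−9/28·718/1419=-5019/946
back: M1=19/2−1/3·-5019/946=5330/473
M: M0=0, M1=5330/473, M2=-5019/946, M3=718/1419, M4=1843/946, M5=0
seg 0: a=4, c=M0/2=0, d=(M1−M0)/(6·1)=2665/1419, b=Δ0−h0·(2M0+M1)/6=-11179/1419
seg 1: a=-2, c=M1/2=2665/473, d=(M2−M1)/(6·2)=-15679/11352, b=Δ1−h1·(2M1+M2)/6=-3184/1419
seg 2: a=5, c=M2/2=-5019/1892, d=(M3−M2)/(6·3)=16493/51084, b=Δ2−h2·(2M2+M3)/6=10555/2838
seg 3: a=1, c=M3/2=359/1419, d=(M4−M3)/(6·3)=4093/51084, b=Δ3−h3·(2M3+M4)/6=-19753/5676
seg 4: a=-5, c=M4/2=1843/1892, d=(M5−M4)/(6·2)=-1843/11352, b=Δ4−h4·(2M4+M5)/6=571/2838
t_q=27/4 → seg 3, τ=3/4; S=1+-19753/5676·τ+359/1419·τ²+4093/51084·τ³=-15785/11008

  seg 0: a=4 b=-11179/1419 c=0 d=2665/1419
  seg 1: a=-2 b=-3184/1419 c=2665/473 d=-15679/11352
  seg 2: a=5 b=10555/2838 c=-5019/1892 d=16493/51084
  seg 3: a=1 b=-19753/5676 c=359/1419 d=4093/51084
  seg 4: a=-5 b=571/2838 c=1843/1892 d=-1843/11352
S(27/4) = -15785/11008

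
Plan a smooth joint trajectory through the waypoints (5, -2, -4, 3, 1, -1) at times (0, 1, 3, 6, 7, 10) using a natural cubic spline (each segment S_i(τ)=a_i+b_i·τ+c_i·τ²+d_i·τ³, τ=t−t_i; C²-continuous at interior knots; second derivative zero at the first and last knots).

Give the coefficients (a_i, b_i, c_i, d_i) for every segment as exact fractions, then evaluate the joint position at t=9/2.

Δ: Δ0=-7, Δ1=-1, Δ2=7/3, Δ3=-2, Δ4=-2/3
row 1: diag=6, rhs=36; c'=1/3, d'=6
row 2: denom=10−2·1/3=28/3; d'=(20−2·6)/(28/3)=6/7
row 3: denom=8−3·9/28=197/28; d'=(-26−3·6/7)/(197/28)=-800/197
row 4: denom=8−1·28/197=1548/197; d'=(8−1·-800/197)/(1548/197)=66/43
back: M4=66/43
back: M3=-800/197−28/197·66/43=-184/43
back: M2=6/7−9/28·-184/43=96/43
back: M1=6−1/3·96/43=226/43
M: M0=0, M1=226/43, M2=96/43, M3=-184/43, M4=66/43, M5=0
seg 0: a=5, c=M0/2=0, d=(M1−M0)/(6·1)=113/129, b=Δ0−h0·(2M0+M1)/6=-1016/129
seg 1: a=-2, c=M1/2=113/43, d=(M2−M1)/(6·2)=-65/258, b=Δ1−h1·(2M1+M2)/6=-677/129
seg 2: a=-4, c=M2/2=48/43, d=(M3−M2)/(6·3)=-140/387, b=Δ2−h2·(2M2+M3)/6=289/129
seg 3: a=3, c=M3/2=-92/43, d=(M4−M3)/(6·1)=125/129, b=Δ3−h3·(2M3+M4)/6=-107/129
seg 4: a=1, c=M4/2=33/43, d=(M5−M4)/(6·3)=-11/129, b=Δ4−h4·(2M4+M5)/6=-284/129
t_q=9/2 → seg 2, τ=3/2; S=-4+289/129·τ+48/43·τ²+-140/387·τ³=28/43

  seg 0: a=5 b=-1016/129 c=0 d=113/129
  seg 1: a=-2 b=-677/129 c=113/43 d=-65/258
  seg 2: a=-4 b=289/129 c=48/43 d=-140/387
  seg 3: a=3 b=-107/129 c=-92/43 d=125/129
  seg 4: a=1 b=-284/129 c=33/43 d=-11/129
S(9/2) = 28/43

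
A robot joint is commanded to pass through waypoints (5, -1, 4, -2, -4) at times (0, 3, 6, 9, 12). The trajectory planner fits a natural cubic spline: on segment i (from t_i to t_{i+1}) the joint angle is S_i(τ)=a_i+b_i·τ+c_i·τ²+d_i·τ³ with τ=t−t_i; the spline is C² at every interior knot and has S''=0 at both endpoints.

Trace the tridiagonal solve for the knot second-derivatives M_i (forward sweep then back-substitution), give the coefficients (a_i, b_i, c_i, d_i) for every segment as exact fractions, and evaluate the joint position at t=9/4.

Δ: Δ0=-2, Δ1=5/3, Δ2=-2, Δ3=-2/3
row 1: diag=12, rhs=22; c'=1/4, d'=11/6
row 2: denom=12−3·1/4=45/4; d'=(-22−3·11/6)/(45/4)=-22/9
row 3: denom=12−3·4/15=56/5; d'=(8−3·-22/9)/(56/5)=115/84
back: M3=115/84
back: M2=-22/9−4/15·115/84=-59/21
back: M1=11/6−1/4·-59/21=71/28
M: M0=0, M1=71/28, M2=-59/21, M3=115/84, M4=0
seg 0: a=5, c=M0/2=0, d=(M1−M0)/(6·3)=71/504, b=Δ0−h0·(2M0+M1)/6=-183/56
seg 1: a=-1, c=M1/2=71/56, d=(M2−M1)/(6·3)=-449/1512, b=Δ1−h1·(2M1+M2)/6=15/28
seg 2: a=4, c=M2/2=-59/42, d=(M3−M2)/(6·3)=13/56, b=Δ2−h2·(2M2+M3)/6=1/8
seg 3: a=-2, c=M3/2=115/168, d=(M4−M3)/(6·3)=-115/1512, b=Δ3−h3·(2M3+M4)/6=-57/28
t_q=9/4 → seg 0, τ=9/4; S=5+-183/56·τ+0·τ²+71/504·τ³=-383/512

  seg 0: a=5 b=-183/56 c=0 d=71/504
  seg 1: a=-1 b=15/28 c=71/56 d=-449/1512
  seg 2: a=4 b=1/8 c=-59/42 d=13/56
  seg 3: a=-2 b=-57/28 c=115/168 d=-115/1512
S(9/4) = -383/512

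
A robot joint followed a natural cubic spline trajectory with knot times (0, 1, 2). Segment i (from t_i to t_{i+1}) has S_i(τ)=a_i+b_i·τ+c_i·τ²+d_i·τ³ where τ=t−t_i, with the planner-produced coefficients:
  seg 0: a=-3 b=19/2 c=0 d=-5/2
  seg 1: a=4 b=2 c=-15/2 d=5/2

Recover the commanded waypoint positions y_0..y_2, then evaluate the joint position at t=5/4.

y_0=-3 y_1=4 y_2=1
S(5/4) = 521/128

y_0 = S_0(0) = a_0 = -3
y_1 = S_1(0) = a_1 = 4
y_2 = S_1(1) = 1
t_q=5/4 is in segment 1 (τ=1/4); S_1(τ)=521/128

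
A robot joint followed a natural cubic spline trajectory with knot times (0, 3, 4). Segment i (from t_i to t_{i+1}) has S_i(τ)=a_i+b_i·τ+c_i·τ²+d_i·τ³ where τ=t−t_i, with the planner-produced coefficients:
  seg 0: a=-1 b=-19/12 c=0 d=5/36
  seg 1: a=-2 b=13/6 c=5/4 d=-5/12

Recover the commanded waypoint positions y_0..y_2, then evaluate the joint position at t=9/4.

y_0 = S_0(0) = a_0 = -1
y_1 = S_1(0) = a_1 = -2
y_2 = S_1(1) = 1
t_q=9/4 is in segment 0 (τ=9/4); S_0(τ)=-763/256

y_0=-1 y_1=-2 y_2=1
S(9/4) = -763/256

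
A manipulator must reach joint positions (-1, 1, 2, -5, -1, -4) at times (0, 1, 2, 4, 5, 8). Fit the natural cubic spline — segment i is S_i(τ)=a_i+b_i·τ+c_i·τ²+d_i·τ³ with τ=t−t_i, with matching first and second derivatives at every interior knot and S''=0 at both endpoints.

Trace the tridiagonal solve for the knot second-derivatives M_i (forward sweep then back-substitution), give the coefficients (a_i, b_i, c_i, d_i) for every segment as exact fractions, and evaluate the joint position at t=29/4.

  seg 0: a=-1 b=3629/1906 c=0 d=183/1906
  seg 1: a=1 b=2089/953 c=549/1906 d=-2821/1906
  seg 2: a=2 b=-3187/1906 c=-3957/953 d=1543/953
  seg 3: a=-5 b=2189/1906 c=5301/953 d=-5167/1906
  seg 4: a=-1 b=3946/953 c=-4899/1906 d=1633/5718
S(29/4) = -175993/121984

Δ: Δ0=2, Δ1=1, Δ2=-7/2, Δ3=4, Δ4=-1
row 1: diag=4, rhs=-6; c'=1/4, d'=-3/2
row 2: denom=6−1·1/4=23/4; d'=(-27−1·-3/2)/(23/4)=-102/23
row 3: denom=6−2·8/23=122/23; d'=(45−2·-102/23)/(122/23)=1239/122
row 4: denom=8−1·23/122=953/122; d'=(-30−1·1239/122)/(953/122)=-4899/953
back: M4=-4899/953
back: M3=1239/122−23/122·-4899/953=10602/953
back: M2=-102/23−8/23·10602/953=-7914/953
back: M1=-3/2−1/4·-7914/953=549/953
M: M0=0, M1=549/953, M2=-7914/953, M3=10602/953, M4=-4899/953, M5=0
seg 0: a=-1, c=M0/2=0, d=(M1−M0)/(6·1)=183/1906, b=Δ0−h0·(2M0+M1)/6=3629/1906
seg 1: a=1, c=M1/2=549/1906, d=(M2−M1)/(6·1)=-2821/1906, b=Δ1−h1·(2M1+M2)/6=2089/953
seg 2: a=2, c=M2/2=-3957/953, d=(M3−M2)/(6·2)=1543/953, b=Δ2−h2·(2M2+M3)/6=-3187/1906
seg 3: a=-5, c=M3/2=5301/953, d=(M4−M3)/(6·1)=-5167/1906, b=Δ3−h3·(2M3+M4)/6=2189/1906
seg 4: a=-1, c=M4/2=-4899/1906, d=(M5−M4)/(6·3)=1633/5718, b=Δ4−h4·(2M4+M5)/6=3946/953
t_q=29/4 → seg 4, τ=9/4; S=-1+3946/953·τ+-4899/1906·τ²+1633/5718·τ³=-175993/121984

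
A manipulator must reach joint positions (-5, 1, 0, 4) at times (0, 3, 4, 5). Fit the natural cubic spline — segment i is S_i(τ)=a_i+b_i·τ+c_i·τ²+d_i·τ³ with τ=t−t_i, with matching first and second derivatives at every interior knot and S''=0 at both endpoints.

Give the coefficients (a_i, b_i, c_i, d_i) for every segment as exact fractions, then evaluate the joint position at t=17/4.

  seg 0: a=-5 b=113/31 c=0 d=-17/93
  seg 1: a=1 b=-40/31 c=-51/31 d=60/31
  seg 2: a=0 b=38/31 c=129/31 d=-43/31
S(17/4) = 1081/1984

Δ: Δ0=2, Δ1=-1, Δ2=4
row 1: diag=8, rhs=-18; c'=1/8, d'=-9/4
row 2: denom=4−1·1/8=31/8; d'=(30−1·-9/4)/(31/8)=258/31
back: M2=258/31
back: M1=-9/4−1/8·258/31=-102/31
M: M0=0, M1=-102/31, M2=258/31, M3=0
seg 0: a=-5, c=M0/2=0, d=(M1−M0)/(6·3)=-17/93, b=Δ0−h0·(2M0+M1)/6=113/31
seg 1: a=1, c=M1/2=-51/31, d=(M2−M1)/(6·1)=60/31, b=Δ1−h1·(2M1+M2)/6=-40/31
seg 2: a=0, c=M2/2=129/31, d=(M3−M2)/(6·1)=-43/31, b=Δ2−h2·(2M2+M3)/6=38/31
t_q=17/4 → seg 2, τ=1/4; S=0+38/31·τ+129/31·τ²+-43/31·τ³=1081/1984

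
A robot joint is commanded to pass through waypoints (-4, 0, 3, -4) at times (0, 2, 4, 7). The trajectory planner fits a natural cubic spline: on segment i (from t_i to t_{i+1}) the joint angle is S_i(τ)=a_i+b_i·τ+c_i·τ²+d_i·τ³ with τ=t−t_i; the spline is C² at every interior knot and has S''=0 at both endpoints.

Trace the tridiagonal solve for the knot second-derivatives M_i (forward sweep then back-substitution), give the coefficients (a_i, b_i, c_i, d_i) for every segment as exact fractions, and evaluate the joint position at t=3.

Δ: Δ0=2, Δ1=3/2, Δ2=-7/3
row 1: diag=8, rhs=-3; c'=1/4, d'=-3/8
row 2: denom=10−2·1/4=19/2; d'=(-23−2·-3/8)/(19/2)=-89/38
back: M2=-89/38
back: M1=-3/8−1/4·-89/38=4/19
M: M0=0, M1=4/19, M2=-89/38, M3=0
seg 0: a=-4, c=M0/2=0, d=(M1−M0)/(6·2)=1/57, b=Δ0−h0·(2M0+M1)/6=110/57
seg 1: a=0, c=M1/2=2/19, d=(M2−M1)/(6·2)=-97/456, b=Δ1−h1·(2M1+M2)/6=122/57
seg 2: a=3, c=M2/2=-89/76, d=(M3−M2)/(6·3)=89/684, b=Δ2−h2·(2M2+M3)/6=1/114
t_q=3 → seg 1, τ=1; S=0+122/57·τ+2/19·τ²+-97/456·τ³=309/152

  seg 0: a=-4 b=110/57 c=0 d=1/57
  seg 1: a=0 b=122/57 c=2/19 d=-97/456
  seg 2: a=3 b=1/114 c=-89/76 d=89/684
S(3) = 309/152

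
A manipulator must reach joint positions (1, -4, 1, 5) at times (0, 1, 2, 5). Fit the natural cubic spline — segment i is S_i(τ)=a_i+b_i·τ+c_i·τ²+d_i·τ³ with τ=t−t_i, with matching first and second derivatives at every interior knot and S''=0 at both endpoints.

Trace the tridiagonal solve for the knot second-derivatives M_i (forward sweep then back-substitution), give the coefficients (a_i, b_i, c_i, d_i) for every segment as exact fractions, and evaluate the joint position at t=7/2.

Δ: Δ0=-5, Δ1=5, Δ2=4/3
row 1: diag=4, rhs=60; c'=1/4, d'=15
row 2: denom=8−1·1/4=31/4; d'=(-22−1·15)/(31/4)=-148/31
back: M2=-148/31
back: M1=15−1/4·-148/31=502/31
M: M0=0, M1=502/31, M2=-148/31, M3=0
seg 0: a=1, c=M0/2=0, d=(M1−M0)/(6·1)=251/93, b=Δ0−h0·(2M0+M1)/6=-716/93
seg 1: a=-4, c=M1/2=251/31, d=(M2−M1)/(6·1)=-325/93, b=Δ1−h1·(2M1+M2)/6=37/93
seg 2: a=1, c=M2/2=-74/31, d=(M3−M2)/(6·3)=74/279, b=Δ2−h2·(2M2+M3)/6=568/93
t_q=7/2 → seg 2, τ=3/2; S=1+568/93·τ+-74/31·τ²+74/279·τ³=705/124

  seg 0: a=1 b=-716/93 c=0 d=251/93
  seg 1: a=-4 b=37/93 c=251/31 d=-325/93
  seg 2: a=1 b=568/93 c=-74/31 d=74/279
S(7/2) = 705/124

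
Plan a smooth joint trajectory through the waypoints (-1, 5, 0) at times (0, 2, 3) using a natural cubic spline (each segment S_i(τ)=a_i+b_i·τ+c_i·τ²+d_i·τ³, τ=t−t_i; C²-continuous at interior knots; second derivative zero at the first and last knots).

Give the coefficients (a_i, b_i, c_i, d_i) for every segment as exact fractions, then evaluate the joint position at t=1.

Δ: Δ0=3, Δ1=-5
row 1: diag=6, rhs=-48; c'=1/6, d'=-8
back: M1=-8
M: M0=0, M1=-8, M2=0
seg 0: a=-1, c=M0/2=0, d=(M1−M0)/(6·2)=-2/3, b=Δ0−h0·(2M0+M1)/6=17/3
seg 1: a=5, c=M1/2=-4, d=(M2−M1)/(6·1)=4/3, b=Δ1−h1·(2M1+M2)/6=-7/3
t_q=1 → seg 0, τ=1; S=-1+17/3·τ+0·τ²+-2/3·τ³=4

  seg 0: a=-1 b=17/3 c=0 d=-2/3
  seg 1: a=5 b=-7/3 c=-4 d=4/3
S(1) = 4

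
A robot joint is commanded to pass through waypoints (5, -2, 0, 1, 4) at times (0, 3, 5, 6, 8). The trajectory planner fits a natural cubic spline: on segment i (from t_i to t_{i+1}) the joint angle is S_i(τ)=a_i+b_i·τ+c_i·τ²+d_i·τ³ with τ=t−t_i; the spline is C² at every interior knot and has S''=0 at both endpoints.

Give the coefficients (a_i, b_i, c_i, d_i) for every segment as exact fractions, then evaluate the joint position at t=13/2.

  seg 0: a=5 b=-3341/978 c=0 d=353/2934
  seg 1: a=-2 b=-82/489 c=353/326 d=-122/489
  seg 2: a=0 b=572/489 c=-135/326 d=239/978
  seg 3: a=1 b=1051/978 c=52/163 d=-26/489
S(13/2) = 525/326

Δ: Δ0=-7/3, Δ1=1, Δ2=1, Δ3=3/2
row 1: diag=10, rhs=20; c'=1/5, d'=2
row 2: denom=6−2·1/5=28/5; d'=(0−2·2)/(28/5)=-5/7
row 3: denom=6−1·5/28=163/28; d'=(3−1·-5/7)/(163/28)=104/163
back: M3=104/163
back: M2=-5/7−5/28·104/163=-135/163
back: M1=2−1/5·-135/163=353/163
M: M0=0, M1=353/163, M2=-135/163, M3=104/163, M4=0
seg 0: a=5, c=M0/2=0, d=(M1−M0)/(6·3)=353/2934, b=Δ0−h0·(2M0+M1)/6=-3341/978
seg 1: a=-2, c=M1/2=353/326, d=(M2−M1)/(6·2)=-122/489, b=Δ1−h1·(2M1+M2)/6=-82/489
seg 2: a=0, c=M2/2=-135/326, d=(M3−M2)/(6·1)=239/978, b=Δ2−h2·(2M2+M3)/6=572/489
seg 3: a=1, c=M3/2=52/163, d=(M4−M3)/(6·2)=-26/489, b=Δ3−h3·(2M3+M4)/6=1051/978
t_q=13/2 → seg 3, τ=1/2; S=1+1051/978·τ+52/163·τ²+-26/489·τ³=525/326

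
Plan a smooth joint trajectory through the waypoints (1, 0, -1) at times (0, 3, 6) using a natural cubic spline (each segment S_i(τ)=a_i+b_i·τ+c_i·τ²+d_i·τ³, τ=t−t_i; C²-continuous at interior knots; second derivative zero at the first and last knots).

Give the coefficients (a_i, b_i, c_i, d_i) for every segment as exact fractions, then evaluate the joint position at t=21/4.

  seg 0: a=1 b=-1/3 c=0 d=0
  seg 1: a=0 b=-1/3 c=0 d=0
S(21/4) = -3/4

Δ: Δ0=-1/3, Δ1=-1/3
row 1: diag=12, rhs=0; c'=1/4, d'=0
back: M1=0
M: M0=0, M1=0, M2=0
seg 0: a=1, c=M0/2=0, d=(M1−M0)/(6·3)=0, b=Δ0−h0·(2M0+M1)/6=-1/3
seg 1: a=0, c=M1/2=0, d=(M2−M1)/(6·3)=0, b=Δ1−h1·(2M1+M2)/6=-1/3
t_q=21/4 → seg 1, τ=9/4; S=0+-1/3·τ+0·τ²+0·τ³=-3/4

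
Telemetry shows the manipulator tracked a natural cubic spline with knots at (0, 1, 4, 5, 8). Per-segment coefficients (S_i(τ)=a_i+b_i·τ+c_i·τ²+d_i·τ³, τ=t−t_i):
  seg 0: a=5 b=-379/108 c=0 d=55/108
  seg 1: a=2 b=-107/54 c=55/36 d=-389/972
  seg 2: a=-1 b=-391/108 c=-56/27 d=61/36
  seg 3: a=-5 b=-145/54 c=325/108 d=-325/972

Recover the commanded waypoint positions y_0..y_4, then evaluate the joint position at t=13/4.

y_0=5 y_1=2 y_2=-1 y_3=-5 y_4=5
S(13/4) = 551/768

y_0 = S_0(0) = a_0 = 5
y_1 = S_1(0) = a_1 = 2
y_2 = S_2(0) = a_2 = -1
y_3 = S_3(0) = a_3 = -5
y_4 = S_3(3) = 5
t_q=13/4 is in segment 1 (τ=9/4); S_1(τ)=551/768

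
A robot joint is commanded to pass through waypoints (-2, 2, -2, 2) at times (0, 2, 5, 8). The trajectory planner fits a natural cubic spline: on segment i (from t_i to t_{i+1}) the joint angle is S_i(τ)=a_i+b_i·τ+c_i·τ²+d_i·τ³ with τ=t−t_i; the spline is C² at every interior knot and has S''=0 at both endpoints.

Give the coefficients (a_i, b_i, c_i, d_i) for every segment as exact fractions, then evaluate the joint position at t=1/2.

Δ: Δ0=2, Δ1=-4/3, Δ2=4/3
row 1: diag=10, rhs=-20; c'=3/10, d'=-2
row 2: denom=12−3·3/10=111/10; d'=(16−3·-2)/(111/10)=220/111
back: M2=220/111
back: M1=-2−3/10·220/111=-96/37
M: M0=0, M1=-96/37, M2=220/111, M3=0
seg 0: a=-2, c=M0/2=0, d=(M1−M0)/(6·2)=-8/37, b=Δ0−h0·(2M0+M1)/6=106/37
seg 1: a=2, c=M1/2=-48/37, d=(M2−M1)/(6·3)=254/999, b=Δ1−h1·(2M1+M2)/6=10/37
seg 2: a=-2, c=M2/2=110/111, d=(M3−M2)/(6·3)=-110/999, b=Δ2−h2·(2M2+M3)/6=-24/37
t_q=1/2 → seg 0, τ=1/2; S=-2+106/37·τ+0·τ²+-8/37·τ³=-22/37

  seg 0: a=-2 b=106/37 c=0 d=-8/37
  seg 1: a=2 b=10/37 c=-48/37 d=254/999
  seg 2: a=-2 b=-24/37 c=110/111 d=-110/999
S(1/2) = -22/37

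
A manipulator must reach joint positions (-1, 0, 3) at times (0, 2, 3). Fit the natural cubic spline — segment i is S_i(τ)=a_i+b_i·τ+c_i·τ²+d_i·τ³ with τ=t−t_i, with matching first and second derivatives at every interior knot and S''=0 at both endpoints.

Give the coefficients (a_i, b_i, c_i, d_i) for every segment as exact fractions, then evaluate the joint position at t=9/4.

Δ: Δ0=1/2, Δ1=3
row 1: diag=6, rhs=15; c'=1/6, d'=5/2
back: M1=5/2
M: M0=0, M1=5/2, M2=0
seg 0: a=-1, c=M0/2=0, d=(M1−M0)/(6·2)=5/24, b=Δ0−h0·(2M0+M1)/6=-1/3
seg 1: a=0, c=M1/2=5/4, d=(M2−M1)/(6·1)=-5/12, b=Δ1−h1·(2M1+M2)/6=13/6
t_q=9/4 → seg 1, τ=1/4; S=0+13/6·τ+5/4·τ²+-5/12·τ³=157/256

  seg 0: a=-1 b=-1/3 c=0 d=5/24
  seg 1: a=0 b=13/6 c=5/4 d=-5/12
S(9/4) = 157/256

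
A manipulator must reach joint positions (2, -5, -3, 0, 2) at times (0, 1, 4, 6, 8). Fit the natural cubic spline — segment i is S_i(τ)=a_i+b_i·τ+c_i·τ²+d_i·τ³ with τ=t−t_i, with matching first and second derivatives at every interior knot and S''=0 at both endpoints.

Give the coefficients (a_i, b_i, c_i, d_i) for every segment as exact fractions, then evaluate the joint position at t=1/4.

  seg 0: a=2 b=-12935/1608 c=0 d=1679/1608
  seg 1: a=-5 b=-3949/804 c=1679/536 d=-2047/4824
  seg 2: a=-3 b=3901/1608 c=-46/67 d=719/6432
  seg 3: a=0 b=821/804 c=-17/1072 d=17/6432
S(1/4) = 181/34304

Δ: Δ0=-7, Δ1=2/3, Δ2=3/2, Δ3=1
row 1: diag=8, rhs=46; c'=3/8, d'=23/4
row 2: denom=10−3·3/8=71/8; d'=(5−3·23/4)/(71/8)=-98/71
row 3: denom=8−2·16/71=536/71; d'=(-3−2·-98/71)/(536/71)=-17/536
back: M3=-17/536
back: M2=-98/71−16/71·-17/536=-92/67
back: M1=23/4−3/8·-92/67=1679/268
M: M0=0, M1=1679/268, M2=-92/67, M3=-17/536, M4=0
seg 0: a=2, c=M0/2=0, d=(M1−M0)/(6·1)=1679/1608, b=Δ0−h0·(2M0+M1)/6=-12935/1608
seg 1: a=-5, c=M1/2=1679/536, d=(M2−M1)/(6·3)=-2047/4824, b=Δ1−h1·(2M1+M2)/6=-3949/804
seg 2: a=-3, c=M2/2=-46/67, d=(M3−M2)/(6·2)=719/6432, b=Δ2−h2·(2M2+M3)/6=3901/1608
seg 3: a=0, c=M3/2=-17/1072, d=(M4−M3)/(6·2)=17/6432, b=Δ3−h3·(2M3+M4)/6=821/804
t_q=1/4 → seg 0, τ=1/4; S=2+-12935/1608·τ+0·τ²+1679/1608·τ³=181/34304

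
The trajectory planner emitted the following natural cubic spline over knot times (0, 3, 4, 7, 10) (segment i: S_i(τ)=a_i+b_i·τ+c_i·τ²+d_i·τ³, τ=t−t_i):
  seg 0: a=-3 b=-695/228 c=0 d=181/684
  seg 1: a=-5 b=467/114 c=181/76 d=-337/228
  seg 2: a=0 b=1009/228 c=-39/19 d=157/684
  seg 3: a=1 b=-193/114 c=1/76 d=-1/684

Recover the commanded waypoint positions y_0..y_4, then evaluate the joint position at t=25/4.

y_0=-3 y_1=-5 y_2=0 y_3=1 y_4=-4
S(25/4) = 10605/4864

y_0 = S_0(0) = a_0 = -3
y_1 = S_1(0) = a_1 = -5
y_2 = S_2(0) = a_2 = 0
y_3 = S_3(0) = a_3 = 1
y_4 = S_3(3) = -4
t_q=25/4 is in segment 2 (τ=9/4); S_2(τ)=10605/4864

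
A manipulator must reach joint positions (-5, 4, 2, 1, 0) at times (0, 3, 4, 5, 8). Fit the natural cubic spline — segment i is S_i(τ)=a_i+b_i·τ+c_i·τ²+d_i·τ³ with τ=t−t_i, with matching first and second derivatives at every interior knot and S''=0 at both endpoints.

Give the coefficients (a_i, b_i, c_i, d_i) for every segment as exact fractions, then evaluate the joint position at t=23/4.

Δ: Δ0=3, Δ1=-2, Δ2=-1, Δ3=-1/3
row 1: diag=8, rhs=-30; c'=1/8, d'=-15/4
row 2: denom=4−1·1/8=31/8; d'=(6−1·-15/4)/(31/8)=78/31
row 3: denom=8−1·8/31=240/31; d'=(4−1·78/31)/(240/31)=23/120
back: M3=23/120
back: M2=78/31−8/31·23/120=37/15
back: M1=-15/4−1/8·37/15=-487/120
M: M0=0, M1=-487/120, M2=37/15, M3=23/120, M4=0
seg 0: a=-5, c=M0/2=0, d=(M1−M0)/(6·3)=-487/2160, b=Δ0−h0·(2M0+M1)/6=1207/240
seg 1: a=4, c=M1/2=-487/240, d=(M2−M1)/(6·1)=87/80, b=Δ1−h1·(2M1+M2)/6=-127/120
seg 2: a=2, c=M2/2=37/30, d=(M3−M2)/(6·1)=-91/240, b=Δ2−h2·(2M2+M3)/6=-89/48
seg 3: a=1, c=M3/2=23/240, d=(M4−M3)/(6·3)=-23/2160, b=Δ3−h3·(2M3+M4)/6=-21/40
t_q=23/4 → seg 3, τ=3/4; S=1+-21/40·τ+23/240·τ²+-23/2160·τ³=3357/5120

  seg 0: a=-5 b=1207/240 c=0 d=-487/2160
  seg 1: a=4 b=-127/120 c=-487/240 d=87/80
  seg 2: a=2 b=-89/48 c=37/30 d=-91/240
  seg 3: a=1 b=-21/40 c=23/240 d=-23/2160
S(23/4) = 3357/5120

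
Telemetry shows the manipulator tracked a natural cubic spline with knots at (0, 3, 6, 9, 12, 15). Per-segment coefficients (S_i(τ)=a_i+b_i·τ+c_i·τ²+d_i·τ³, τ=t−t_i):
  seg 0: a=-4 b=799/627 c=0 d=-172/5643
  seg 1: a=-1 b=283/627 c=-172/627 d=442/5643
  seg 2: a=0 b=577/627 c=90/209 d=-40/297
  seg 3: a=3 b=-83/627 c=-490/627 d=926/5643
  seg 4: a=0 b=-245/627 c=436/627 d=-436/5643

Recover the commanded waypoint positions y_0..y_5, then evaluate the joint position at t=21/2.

y_0 = S_0(0) = a_0 = -4
y_1 = S_1(0) = a_1 = -1
y_2 = S_2(0) = a_2 = 0
y_3 = S_3(0) = a_3 = 3
y_4 = S_4(0) = a_4 = 0
y_5 = S_4(3) = 3
t_q=21/2 is in segment 3 (τ=3/2); S_3(τ)=1335/836

y_0=-4 y_1=-1 y_2=0 y_3=3 y_4=0 y_5=3
S(21/2) = 1335/836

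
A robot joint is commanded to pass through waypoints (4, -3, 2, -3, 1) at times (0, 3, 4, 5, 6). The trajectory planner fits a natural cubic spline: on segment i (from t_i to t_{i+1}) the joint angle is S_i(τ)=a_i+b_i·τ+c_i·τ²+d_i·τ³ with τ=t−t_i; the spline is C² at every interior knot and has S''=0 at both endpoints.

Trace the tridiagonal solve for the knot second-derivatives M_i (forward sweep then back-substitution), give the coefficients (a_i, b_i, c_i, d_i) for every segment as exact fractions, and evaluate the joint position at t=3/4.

  seg 0: a=4 b=-2243/348 c=0 d=53/116
  seg 1: a=-3 b=1025/174 c=477/116 d=-1741/348
  seg 2: a=2 b=-311/348 c=-316/29 d=2363/348
  seg 3: a=-3 b=-403/174 c=1099/116 d=-1099/348
S(3/4) = -4761/7424

Δ: Δ0=-7/3, Δ1=5, Δ2=-5, Δ3=4
row 1: diag=8, rhs=44; c'=1/8, d'=11/2
row 2: denom=4−1·1/8=31/8; d'=(-60−1·11/2)/(31/8)=-524/31
row 3: denom=4−1·8/31=116/31; d'=(54−1·-524/31)/(116/31)=1099/58
back: M3=1099/58
back: M2=-524/31−8/31·1099/58=-632/29
back: M1=11/2−1/8·-632/29=477/58
M: M0=0, M1=477/58, M2=-632/29, M3=1099/58, M4=0
seg 0: a=4, c=M0/2=0, d=(M1−M0)/(6·3)=53/116, b=Δ0−h0·(2M0+M1)/6=-2243/348
seg 1: a=-3, c=M1/2=477/116, d=(M2−M1)/(6·1)=-1741/348, b=Δ1−h1·(2M1+M2)/6=1025/174
seg 2: a=2, c=M2/2=-316/29, d=(M3−M2)/(6·1)=2363/348, b=Δ2−h2·(2M2+M3)/6=-311/348
seg 3: a=-3, c=M3/2=1099/116, d=(M4−M3)/(6·1)=-1099/348, b=Δ3−h3·(2M3+M4)/6=-403/174
t_q=3/4 → seg 0, τ=3/4; S=4+-2243/348·τ+0·τ²+53/116·τ³=-4761/7424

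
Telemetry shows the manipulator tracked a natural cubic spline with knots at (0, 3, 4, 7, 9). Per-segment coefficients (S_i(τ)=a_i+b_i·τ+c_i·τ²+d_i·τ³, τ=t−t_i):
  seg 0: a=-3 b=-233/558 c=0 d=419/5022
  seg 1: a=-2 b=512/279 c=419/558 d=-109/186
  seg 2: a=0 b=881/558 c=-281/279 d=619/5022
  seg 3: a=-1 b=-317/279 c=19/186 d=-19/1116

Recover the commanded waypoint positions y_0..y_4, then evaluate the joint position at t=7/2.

y_0=-3 y_1=-2 y_2=0 y_3=-1 y_4=-3
S(7/2) = -4321/4464

y_0 = S_0(0) = a_0 = -3
y_1 = S_1(0) = a_1 = -2
y_2 = S_2(0) = a_2 = 0
y_3 = S_3(0) = a_3 = -1
y_4 = S_3(2) = -3
t_q=7/2 is in segment 1 (τ=1/2); S_1(τ)=-4321/4464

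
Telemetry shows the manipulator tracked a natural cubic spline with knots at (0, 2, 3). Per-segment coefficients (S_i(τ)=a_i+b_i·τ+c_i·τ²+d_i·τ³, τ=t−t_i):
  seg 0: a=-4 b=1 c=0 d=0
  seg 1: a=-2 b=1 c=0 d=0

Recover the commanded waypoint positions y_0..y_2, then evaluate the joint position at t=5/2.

y_0 = S_0(0) = a_0 = -4
y_1 = S_1(0) = a_1 = -2
y_2 = S_1(1) = -1
t_q=5/2 is in segment 1 (τ=1/2); S_1(τ)=-3/2

y_0=-4 y_1=-2 y_2=-1
S(5/2) = -3/2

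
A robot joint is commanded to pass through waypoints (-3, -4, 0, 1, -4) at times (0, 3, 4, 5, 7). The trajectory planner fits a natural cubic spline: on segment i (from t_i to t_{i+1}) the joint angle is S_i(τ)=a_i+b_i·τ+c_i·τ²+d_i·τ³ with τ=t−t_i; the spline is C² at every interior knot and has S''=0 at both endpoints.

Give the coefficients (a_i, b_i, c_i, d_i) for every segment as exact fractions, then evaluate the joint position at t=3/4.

Δ: Δ0=-1/3, Δ1=4, Δ2=1, Δ3=-5/2
row 1: diag=8, rhs=26; c'=1/8, d'=13/4
row 2: denom=4−1·1/8=31/8; d'=(-18−1·13/4)/(31/8)=-170/31
row 3: denom=6−1·8/31=178/31; d'=(-21−1·-170/31)/(178/31)=-481/178
back: M3=-481/178
back: M2=-170/31−8/31·-481/178=-426/89
back: M1=13/4−1/8·-426/89=685/178
M: M0=0, M1=685/178, M2=-426/89, M3=-481/178, M4=0
seg 0: a=-3, c=M0/2=0, d=(M1−M0)/(6·3)=685/3204, b=Δ0−h0·(2M0+M1)/6=-2411/1068
seg 1: a=-4, c=M1/2=685/356, d=(M2−M1)/(6·1)=-1537/1068, b=Δ1−h1·(2M1+M2)/6=1877/534
seg 2: a=0, c=M2/2=-213/89, d=(M3−M2)/(6·1)=371/1068, b=Δ2−h2·(2M2+M3)/6=3253/1068
seg 3: a=1, c=M3/2=-481/356, d=(M4−M3)/(6·2)=481/2136, b=Δ3−h3·(2M3+M4)/6=-373/534
t_q=3/4 → seg 0, τ=3/4; S=-3+-2411/1068·τ+0·τ²+685/3204·τ³=-104873/22784

  seg 0: a=-3 b=-2411/1068 c=0 d=685/3204
  seg 1: a=-4 b=1877/534 c=685/356 d=-1537/1068
  seg 2: a=0 b=3253/1068 c=-213/89 d=371/1068
  seg 3: a=1 b=-373/534 c=-481/356 d=481/2136
S(3/4) = -104873/22784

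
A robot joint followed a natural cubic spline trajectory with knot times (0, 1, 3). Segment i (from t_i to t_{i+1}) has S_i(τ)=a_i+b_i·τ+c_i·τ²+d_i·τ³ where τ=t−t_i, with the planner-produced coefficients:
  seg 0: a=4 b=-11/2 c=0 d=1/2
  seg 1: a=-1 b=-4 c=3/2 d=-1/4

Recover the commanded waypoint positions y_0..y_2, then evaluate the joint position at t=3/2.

y_0=4 y_1=-1 y_2=-5
S(3/2) = -85/32

y_0 = S_0(0) = a_0 = 4
y_1 = S_1(0) = a_1 = -1
y_2 = S_1(2) = -5
t_q=3/2 is in segment 1 (τ=1/2); S_1(τ)=-85/32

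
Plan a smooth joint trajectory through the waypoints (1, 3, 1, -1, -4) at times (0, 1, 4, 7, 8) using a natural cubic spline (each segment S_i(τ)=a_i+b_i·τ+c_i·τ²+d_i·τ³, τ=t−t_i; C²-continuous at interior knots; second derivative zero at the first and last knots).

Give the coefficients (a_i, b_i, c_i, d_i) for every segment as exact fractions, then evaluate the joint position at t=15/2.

  seg 0: a=1 b=1501/624 c=0 d=-253/624
  seg 1: a=3 b=371/312 c=-253/208 d=373/1872
  seg 2: a=1 b=-35/48 c=15/26 d=-347/1872
  seg 3: a=-1 b=-709/312 c=-227/208 d=227/624
S(15/2) = -3933/1664

Δ: Δ0=2, Δ1=-2/3, Δ2=-2/3, Δ3=-3
row 1: diag=8, rhs=-16; c'=3/8, d'=-2
row 2: denom=12−3·3/8=87/8; d'=(0−3·-2)/(87/8)=16/29
row 3: denom=8−3·8/29=208/29; d'=(-14−3·16/29)/(208/29)=-227/104
back: M3=-227/104
back: M2=16/29−8/29·-227/104=15/13
back: M1=-2−3/8·15/13=-253/104
M: M0=0, M1=-253/104, M2=15/13, M3=-227/104, M4=0
seg 0: a=1, c=M0/2=0, d=(M1−M0)/(6·1)=-253/624, b=Δ0−h0·(2M0+M1)/6=1501/624
seg 1: a=3, c=M1/2=-253/208, d=(M2−M1)/(6·3)=373/1872, b=Δ1−h1·(2M1+M2)/6=371/312
seg 2: a=1, c=M2/2=15/26, d=(M3−M2)/(6·3)=-347/1872, b=Δ2−h2·(2M2+M3)/6=-35/48
seg 3: a=-1, c=M3/2=-227/208, d=(M4−M3)/(6·1)=227/624, b=Δ3−h3·(2M3+M4)/6=-709/312
t_q=15/2 → seg 3, τ=1/2; S=-1+-709/312·τ+-227/208·τ²+227/624·τ³=-3933/1664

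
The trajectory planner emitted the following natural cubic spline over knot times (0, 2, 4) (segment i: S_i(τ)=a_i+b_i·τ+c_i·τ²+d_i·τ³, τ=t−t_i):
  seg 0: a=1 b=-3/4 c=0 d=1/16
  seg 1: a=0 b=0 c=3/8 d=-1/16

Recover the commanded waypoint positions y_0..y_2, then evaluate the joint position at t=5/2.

y_0=1 y_1=0 y_2=1
S(5/2) = 11/128

y_0 = S_0(0) = a_0 = 1
y_1 = S_1(0) = a_1 = 0
y_2 = S_1(2) = 1
t_q=5/2 is in segment 1 (τ=1/2); S_1(τ)=11/128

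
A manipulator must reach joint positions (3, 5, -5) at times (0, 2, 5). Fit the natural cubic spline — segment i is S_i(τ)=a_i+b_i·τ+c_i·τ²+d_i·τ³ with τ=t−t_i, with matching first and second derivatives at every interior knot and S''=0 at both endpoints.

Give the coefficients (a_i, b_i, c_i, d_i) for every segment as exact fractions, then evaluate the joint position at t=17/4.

Δ: Δ0=1, Δ1=-10/3
row 1: diag=10, rhs=-26; c'=3/10, d'=-13/5
back: M1=-13/5
M: M0=0, M1=-13/5, M2=0
seg 0: a=3, c=M0/2=0, d=(M1−M0)/(6·2)=-13/60, b=Δ0−h0·(2M0+M1)/6=28/15
seg 1: a=5, c=M1/2=-13/10, d=(M2−M1)/(6·3)=13/90, b=Δ1−h1·(2M1+M2)/6=-11/15
t_q=17/4 → seg 1, τ=9/4; S=5+-11/15·τ+-13/10·τ²+13/90·τ³=-203/128

  seg 0: a=3 b=28/15 c=0 d=-13/60
  seg 1: a=5 b=-11/15 c=-13/10 d=13/90
S(17/4) = -203/128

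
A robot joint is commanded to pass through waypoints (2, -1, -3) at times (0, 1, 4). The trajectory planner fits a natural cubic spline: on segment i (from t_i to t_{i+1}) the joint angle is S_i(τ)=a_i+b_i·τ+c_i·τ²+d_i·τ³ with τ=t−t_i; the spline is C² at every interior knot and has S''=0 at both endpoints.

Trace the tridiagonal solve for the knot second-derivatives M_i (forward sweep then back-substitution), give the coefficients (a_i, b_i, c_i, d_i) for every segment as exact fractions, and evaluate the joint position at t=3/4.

  seg 0: a=2 b=-79/24 c=0 d=7/24
  seg 1: a=-1 b=-29/12 c=7/8 d=-7/72
S(3/4) = -177/512

Δ: Δ0=-3, Δ1=-2/3
row 1: diag=8, rhs=14; c'=3/8, d'=7/4
back: M1=7/4
M: M0=0, M1=7/4, M2=0
seg 0: a=2, c=M0/2=0, d=(M1−M0)/(6·1)=7/24, b=Δ0−h0·(2M0+M1)/6=-79/24
seg 1: a=-1, c=M1/2=7/8, d=(M2−M1)/(6·3)=-7/72, b=Δ1−h1·(2M1+M2)/6=-29/12
t_q=3/4 → seg 0, τ=3/4; S=2+-79/24·τ+0·τ²+7/24·τ³=-177/512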